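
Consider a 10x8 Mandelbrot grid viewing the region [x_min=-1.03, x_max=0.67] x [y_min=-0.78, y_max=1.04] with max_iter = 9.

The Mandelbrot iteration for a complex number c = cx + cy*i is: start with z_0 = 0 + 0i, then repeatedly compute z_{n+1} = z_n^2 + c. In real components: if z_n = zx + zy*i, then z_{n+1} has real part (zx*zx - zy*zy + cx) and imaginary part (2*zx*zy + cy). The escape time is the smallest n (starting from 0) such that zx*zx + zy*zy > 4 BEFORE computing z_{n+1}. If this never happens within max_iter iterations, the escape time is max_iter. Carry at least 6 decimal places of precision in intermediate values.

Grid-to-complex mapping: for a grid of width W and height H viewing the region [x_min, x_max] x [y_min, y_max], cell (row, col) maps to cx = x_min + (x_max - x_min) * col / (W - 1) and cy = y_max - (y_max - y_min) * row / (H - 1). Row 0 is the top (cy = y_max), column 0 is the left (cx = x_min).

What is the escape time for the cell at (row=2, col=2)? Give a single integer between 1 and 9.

z_0 = 0 + 0i, c = -0.6522 + 0.5200i
Iter 1: z = -0.6522 + 0.5200i, |z|^2 = 0.6958
Iter 2: z = -0.4972 + -0.1583i, |z|^2 = 0.2723
Iter 3: z = -0.4300 + 0.6774i, |z|^2 = 0.6439
Iter 4: z = -0.9262 + -0.0627i, |z|^2 = 0.8618
Iter 5: z = 0.2017 + 0.6361i, |z|^2 = 0.4453
Iter 6: z = -1.0161 + 0.7766i, |z|^2 = 1.6356
Iter 7: z = -0.2228 + -1.0582i, |z|^2 = 1.1694
Iter 8: z = -1.7224 + 0.9915i, |z|^2 = 3.9497

Answer: 9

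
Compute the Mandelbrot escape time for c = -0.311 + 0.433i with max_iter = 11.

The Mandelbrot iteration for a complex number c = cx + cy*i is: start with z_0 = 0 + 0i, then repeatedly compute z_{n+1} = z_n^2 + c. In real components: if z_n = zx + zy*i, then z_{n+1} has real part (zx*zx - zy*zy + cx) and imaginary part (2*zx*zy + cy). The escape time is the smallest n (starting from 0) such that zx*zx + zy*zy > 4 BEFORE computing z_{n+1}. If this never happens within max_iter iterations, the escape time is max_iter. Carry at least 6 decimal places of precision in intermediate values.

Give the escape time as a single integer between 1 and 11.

Answer: 11

Derivation:
z_0 = 0 + 0i, c = -0.3110 + 0.4330i
Iter 1: z = -0.3110 + 0.4330i, |z|^2 = 0.2842
Iter 2: z = -0.4018 + 0.1637i, |z|^2 = 0.1882
Iter 3: z = -0.1764 + 0.3015i, |z|^2 = 0.1220
Iter 4: z = -0.3708 + 0.3267i, |z|^2 = 0.2442
Iter 5: z = -0.2802 + 0.1908i, |z|^2 = 0.1149
Iter 6: z = -0.2689 + 0.3261i, |z|^2 = 0.1786
Iter 7: z = -0.3450 + 0.2577i, |z|^2 = 0.1854
Iter 8: z = -0.2583 + 0.2552i, |z|^2 = 0.1319
Iter 9: z = -0.3094 + 0.3012i, |z|^2 = 0.1864
Iter 10: z = -0.3060 + 0.2467i, |z|^2 = 0.1545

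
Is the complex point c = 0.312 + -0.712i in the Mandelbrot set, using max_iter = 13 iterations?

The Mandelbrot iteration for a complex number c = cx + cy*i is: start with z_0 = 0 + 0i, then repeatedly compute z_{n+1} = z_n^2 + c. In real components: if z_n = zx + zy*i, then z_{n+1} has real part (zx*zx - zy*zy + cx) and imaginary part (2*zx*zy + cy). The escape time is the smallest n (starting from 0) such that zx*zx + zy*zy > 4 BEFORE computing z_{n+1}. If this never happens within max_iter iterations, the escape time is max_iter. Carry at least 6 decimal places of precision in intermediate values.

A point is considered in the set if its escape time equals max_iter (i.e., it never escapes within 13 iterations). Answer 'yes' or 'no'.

z_0 = 0 + 0i, c = 0.3120 + -0.7120i
Iter 1: z = 0.3120 + -0.7120i, |z|^2 = 0.6043
Iter 2: z = -0.0976 + -1.1563i, |z|^2 = 1.3465
Iter 3: z = -1.0155 + -0.4863i, |z|^2 = 1.2677
Iter 4: z = 1.1067 + 0.2756i, |z|^2 = 1.3008
Iter 5: z = 1.4608 + -0.1019i, |z|^2 = 2.1444
Iter 6: z = 2.4357 + -1.0097i, |z|^2 = 6.9519
Escaped at iteration 6

Answer: no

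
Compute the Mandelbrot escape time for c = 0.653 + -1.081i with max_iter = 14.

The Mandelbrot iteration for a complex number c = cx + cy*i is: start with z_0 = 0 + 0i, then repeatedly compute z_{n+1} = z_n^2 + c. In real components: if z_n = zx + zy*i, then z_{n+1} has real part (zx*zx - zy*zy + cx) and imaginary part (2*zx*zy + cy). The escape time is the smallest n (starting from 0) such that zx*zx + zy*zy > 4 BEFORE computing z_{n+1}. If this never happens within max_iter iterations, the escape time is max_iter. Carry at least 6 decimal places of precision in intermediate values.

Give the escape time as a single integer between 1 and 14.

Answer: 2

Derivation:
z_0 = 0 + 0i, c = 0.6530 + -1.0810i
Iter 1: z = 0.6530 + -1.0810i, |z|^2 = 1.5950
Iter 2: z = -0.0892 + -2.4928i, |z|^2 = 6.2219
Escaped at iteration 2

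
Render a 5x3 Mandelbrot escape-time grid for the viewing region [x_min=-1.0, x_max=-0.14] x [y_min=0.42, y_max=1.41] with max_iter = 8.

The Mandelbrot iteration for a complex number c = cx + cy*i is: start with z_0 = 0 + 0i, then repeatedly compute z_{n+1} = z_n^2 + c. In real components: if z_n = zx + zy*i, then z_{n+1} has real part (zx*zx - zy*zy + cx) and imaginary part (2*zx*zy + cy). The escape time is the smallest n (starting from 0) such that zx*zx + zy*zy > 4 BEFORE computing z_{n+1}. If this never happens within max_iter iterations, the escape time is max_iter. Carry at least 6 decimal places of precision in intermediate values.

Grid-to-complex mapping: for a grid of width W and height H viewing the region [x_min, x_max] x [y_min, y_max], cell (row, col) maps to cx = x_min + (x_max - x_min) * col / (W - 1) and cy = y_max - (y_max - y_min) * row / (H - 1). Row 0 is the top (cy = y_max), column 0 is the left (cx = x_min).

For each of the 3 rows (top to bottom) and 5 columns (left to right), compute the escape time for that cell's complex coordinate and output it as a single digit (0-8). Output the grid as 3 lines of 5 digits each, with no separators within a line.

Answer: 22222
34458
67888

Derivation:
(row=0, col=0): c = -1.0000 + 1.4100i → escape time 2
(row=0, col=1): c = -0.7850 + 1.4100i → escape time 2
(row=0, col=2): c = -0.5700 + 1.4100i → escape time 2
(row=0, col=3): c = -0.3550 + 1.4100i → escape time 2
(row=0, col=4): c = -0.1400 + 1.4100i → escape time 2
(row=1, col=0): c = -1.0000 + 0.9150i → escape time 3
(row=1, col=1): c = -0.7850 + 0.9150i → escape time 4
(row=1, col=2): c = -0.5700 + 0.9150i → escape time 4
(row=1, col=3): c = -0.3550 + 0.9150i → escape time 5
(row=1, col=4): c = -0.1400 + 0.9150i → escape time 8
(row=2, col=0): c = -1.0000 + 0.4200i → escape time 6
(row=2, col=1): c = -0.7850 + 0.4200i → escape time 7
(row=2, col=2): c = -0.5700 + 0.4200i → escape time 8
(row=2, col=3): c = -0.3550 + 0.4200i → escape time 8
(row=2, col=4): c = -0.1400 + 0.4200i → escape time 8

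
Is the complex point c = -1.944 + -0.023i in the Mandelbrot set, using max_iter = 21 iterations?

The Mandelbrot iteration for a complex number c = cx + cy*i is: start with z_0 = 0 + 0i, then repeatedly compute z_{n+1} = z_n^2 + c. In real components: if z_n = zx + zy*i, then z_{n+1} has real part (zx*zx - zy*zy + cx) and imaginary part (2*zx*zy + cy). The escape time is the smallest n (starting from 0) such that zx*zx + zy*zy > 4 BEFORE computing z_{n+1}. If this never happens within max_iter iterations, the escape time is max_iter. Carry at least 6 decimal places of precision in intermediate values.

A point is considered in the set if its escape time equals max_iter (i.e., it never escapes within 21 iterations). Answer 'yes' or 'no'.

z_0 = 0 + 0i, c = -1.9440 + -0.0230i
Iter 1: z = -1.9440 + -0.0230i, |z|^2 = 3.7797
Iter 2: z = 1.8346 + 0.0664i, |z|^2 = 3.3702
Iter 3: z = 1.4174 + 0.2207i, |z|^2 = 2.0577
Iter 4: z = 0.0162 + 0.6027i, |z|^2 = 0.3635
Iter 5: z = -2.3070 + -0.0034i, |z|^2 = 5.3222
Escaped at iteration 5

Answer: no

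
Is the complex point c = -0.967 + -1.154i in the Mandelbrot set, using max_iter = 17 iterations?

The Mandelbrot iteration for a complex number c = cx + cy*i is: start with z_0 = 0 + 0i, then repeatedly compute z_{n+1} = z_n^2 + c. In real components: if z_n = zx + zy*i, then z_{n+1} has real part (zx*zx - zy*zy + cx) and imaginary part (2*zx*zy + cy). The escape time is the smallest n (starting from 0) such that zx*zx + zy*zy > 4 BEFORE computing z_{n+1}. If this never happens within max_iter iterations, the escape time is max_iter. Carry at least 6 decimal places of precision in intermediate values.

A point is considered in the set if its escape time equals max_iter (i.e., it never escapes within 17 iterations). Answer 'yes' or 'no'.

z_0 = 0 + 0i, c = -0.9670 + -1.1540i
Iter 1: z = -0.9670 + -1.1540i, |z|^2 = 2.2668
Iter 2: z = -1.3636 + 1.0778i, |z|^2 = 3.0212
Iter 3: z = -0.2693 + -4.0935i, |z|^2 = 16.8295
Escaped at iteration 3

Answer: no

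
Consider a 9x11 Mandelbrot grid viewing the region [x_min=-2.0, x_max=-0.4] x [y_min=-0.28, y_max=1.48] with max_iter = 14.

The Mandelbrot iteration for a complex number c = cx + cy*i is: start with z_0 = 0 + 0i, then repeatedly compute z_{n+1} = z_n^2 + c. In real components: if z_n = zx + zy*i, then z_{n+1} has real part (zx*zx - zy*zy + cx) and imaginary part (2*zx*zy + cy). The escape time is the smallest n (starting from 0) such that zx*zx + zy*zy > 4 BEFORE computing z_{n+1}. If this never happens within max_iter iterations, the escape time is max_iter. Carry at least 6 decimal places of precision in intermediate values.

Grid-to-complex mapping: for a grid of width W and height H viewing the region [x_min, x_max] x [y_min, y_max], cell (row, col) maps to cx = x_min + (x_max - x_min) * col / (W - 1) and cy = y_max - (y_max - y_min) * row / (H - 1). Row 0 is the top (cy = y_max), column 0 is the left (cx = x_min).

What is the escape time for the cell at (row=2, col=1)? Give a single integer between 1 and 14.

Answer: 1

Derivation:
z_0 = 0 + 0i, c = -1.8000 + 1.1280i
Iter 1: z = -1.8000 + 1.1280i, |z|^2 = 4.5124
Escaped at iteration 1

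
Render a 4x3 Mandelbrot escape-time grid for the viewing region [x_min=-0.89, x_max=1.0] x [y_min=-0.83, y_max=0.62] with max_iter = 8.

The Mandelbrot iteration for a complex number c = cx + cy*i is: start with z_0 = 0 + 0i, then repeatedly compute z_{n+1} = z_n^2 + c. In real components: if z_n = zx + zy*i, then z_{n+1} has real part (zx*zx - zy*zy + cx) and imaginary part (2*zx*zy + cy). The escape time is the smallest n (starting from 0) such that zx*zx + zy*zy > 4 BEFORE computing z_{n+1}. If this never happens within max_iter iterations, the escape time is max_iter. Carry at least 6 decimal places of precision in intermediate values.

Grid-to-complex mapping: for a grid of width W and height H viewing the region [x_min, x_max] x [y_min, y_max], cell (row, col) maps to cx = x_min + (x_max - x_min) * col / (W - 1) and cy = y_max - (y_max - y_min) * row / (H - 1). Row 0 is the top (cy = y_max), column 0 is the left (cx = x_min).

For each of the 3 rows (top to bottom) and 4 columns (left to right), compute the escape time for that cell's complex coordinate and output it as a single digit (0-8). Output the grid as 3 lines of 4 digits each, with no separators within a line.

Answer: 5882
8882
4842

Derivation:
(row=0, col=0): c = -0.8900 + 0.6200i → escape time 5
(row=0, col=1): c = -0.2600 + 0.6200i → escape time 8
(row=0, col=2): c = 0.3700 + 0.6200i → escape time 8
(row=0, col=3): c = 1.0000 + 0.6200i → escape time 2
(row=1, col=0): c = -0.8900 + -0.1050i → escape time 8
(row=1, col=1): c = -0.2600 + -0.1050i → escape time 8
(row=1, col=2): c = 0.3700 + -0.1050i → escape time 8
(row=1, col=3): c = 1.0000 + -0.1050i → escape time 2
(row=2, col=0): c = -0.8900 + -0.8300i → escape time 4
(row=2, col=1): c = -0.2600 + -0.8300i → escape time 8
(row=2, col=2): c = 0.3700 + -0.8300i → escape time 4
(row=2, col=3): c = 1.0000 + -0.8300i → escape time 2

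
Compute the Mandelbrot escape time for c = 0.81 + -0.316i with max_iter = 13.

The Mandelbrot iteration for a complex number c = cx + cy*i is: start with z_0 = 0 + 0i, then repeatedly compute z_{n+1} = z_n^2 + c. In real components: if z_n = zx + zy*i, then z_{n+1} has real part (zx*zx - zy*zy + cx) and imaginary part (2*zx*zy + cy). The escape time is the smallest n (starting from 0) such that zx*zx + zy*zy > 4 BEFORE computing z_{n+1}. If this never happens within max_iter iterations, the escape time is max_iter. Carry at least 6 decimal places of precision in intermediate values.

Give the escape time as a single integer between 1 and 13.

z_0 = 0 + 0i, c = 0.8100 + -0.3160i
Iter 1: z = 0.8100 + -0.3160i, |z|^2 = 0.7560
Iter 2: z = 1.3662 + -0.8279i, |z|^2 = 2.5521
Iter 3: z = 1.9912 + -2.5783i, |z|^2 = 10.6123
Escaped at iteration 3

Answer: 3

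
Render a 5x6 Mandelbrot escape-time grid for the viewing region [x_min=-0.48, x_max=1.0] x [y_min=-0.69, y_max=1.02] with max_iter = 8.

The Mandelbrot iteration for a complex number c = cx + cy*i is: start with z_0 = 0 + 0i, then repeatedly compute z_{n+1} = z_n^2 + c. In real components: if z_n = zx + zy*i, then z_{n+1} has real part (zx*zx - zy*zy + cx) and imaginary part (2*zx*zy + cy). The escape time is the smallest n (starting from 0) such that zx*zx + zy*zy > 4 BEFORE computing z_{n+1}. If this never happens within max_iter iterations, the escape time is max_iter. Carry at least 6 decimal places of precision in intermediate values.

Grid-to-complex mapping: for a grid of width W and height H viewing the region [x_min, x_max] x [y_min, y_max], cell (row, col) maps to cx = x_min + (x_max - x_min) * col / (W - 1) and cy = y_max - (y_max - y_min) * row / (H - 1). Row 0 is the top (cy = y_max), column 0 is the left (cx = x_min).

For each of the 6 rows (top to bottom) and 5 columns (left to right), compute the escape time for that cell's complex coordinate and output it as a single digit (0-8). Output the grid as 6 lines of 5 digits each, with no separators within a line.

Answer: 48322
88732
88842
88842
88842
88632

Derivation:
(row=0, col=0): c = -0.4800 + 1.0200i → escape time 4
(row=0, col=1): c = -0.1100 + 1.0200i → escape time 8
(row=0, col=2): c = 0.2600 + 1.0200i → escape time 3
(row=0, col=3): c = 0.6300 + 1.0200i → escape time 2
(row=0, col=4): c = 1.0000 + 1.0200i → escape time 2
(row=1, col=0): c = -0.4800 + 0.6780i → escape time 8
(row=1, col=1): c = -0.1100 + 0.6780i → escape time 8
(row=1, col=2): c = 0.2600 + 0.6780i → escape time 7
(row=1, col=3): c = 0.6300 + 0.6780i → escape time 3
(row=1, col=4): c = 1.0000 + 0.6780i → escape time 2
(row=2, col=0): c = -0.4800 + 0.3360i → escape time 8
(row=2, col=1): c = -0.1100 + 0.3360i → escape time 8
(row=2, col=2): c = 0.2600 + 0.3360i → escape time 8
(row=2, col=3): c = 0.6300 + 0.3360i → escape time 4
(row=2, col=4): c = 1.0000 + 0.3360i → escape time 2
(row=3, col=0): c = -0.4800 + -0.0060i → escape time 8
(row=3, col=1): c = -0.1100 + -0.0060i → escape time 8
(row=3, col=2): c = 0.2600 + -0.0060i → escape time 8
(row=3, col=3): c = 0.6300 + -0.0060i → escape time 4
(row=3, col=4): c = 1.0000 + -0.0060i → escape time 2
(row=4, col=0): c = -0.4800 + -0.3480i → escape time 8
(row=4, col=1): c = -0.1100 + -0.3480i → escape time 8
(row=4, col=2): c = 0.2600 + -0.3480i → escape time 8
(row=4, col=3): c = 0.6300 + -0.3480i → escape time 4
(row=4, col=4): c = 1.0000 + -0.3480i → escape time 2
(row=5, col=0): c = -0.4800 + -0.6900i → escape time 8
(row=5, col=1): c = -0.1100 + -0.6900i → escape time 8
(row=5, col=2): c = 0.2600 + -0.6900i → escape time 6
(row=5, col=3): c = 0.6300 + -0.6900i → escape time 3
(row=5, col=4): c = 1.0000 + -0.6900i → escape time 2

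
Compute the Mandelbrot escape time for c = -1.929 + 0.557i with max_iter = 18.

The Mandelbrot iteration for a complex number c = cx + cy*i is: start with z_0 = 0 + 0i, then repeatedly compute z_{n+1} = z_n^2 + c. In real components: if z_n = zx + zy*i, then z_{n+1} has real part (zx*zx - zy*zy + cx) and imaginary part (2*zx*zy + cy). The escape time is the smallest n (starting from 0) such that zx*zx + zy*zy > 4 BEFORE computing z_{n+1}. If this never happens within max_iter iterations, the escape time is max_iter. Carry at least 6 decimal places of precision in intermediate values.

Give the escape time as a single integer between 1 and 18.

z_0 = 0 + 0i, c = -1.9290 + 0.5570i
Iter 1: z = -1.9290 + 0.5570i, |z|^2 = 4.0313
Escaped at iteration 1

Answer: 1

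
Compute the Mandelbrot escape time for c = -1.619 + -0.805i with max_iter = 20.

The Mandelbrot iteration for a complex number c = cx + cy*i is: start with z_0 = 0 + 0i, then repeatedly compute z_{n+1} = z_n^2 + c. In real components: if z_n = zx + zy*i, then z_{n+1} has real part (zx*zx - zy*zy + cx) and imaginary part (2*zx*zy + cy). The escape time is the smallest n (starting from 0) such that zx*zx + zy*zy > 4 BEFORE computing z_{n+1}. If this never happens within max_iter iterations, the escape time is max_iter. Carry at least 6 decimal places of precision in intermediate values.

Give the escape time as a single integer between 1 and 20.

z_0 = 0 + 0i, c = -1.6190 + -0.8050i
Iter 1: z = -1.6190 + -0.8050i, |z|^2 = 3.2692
Iter 2: z = 0.3541 + 1.8016i, |z|^2 = 3.3711
Iter 3: z = -4.7393 + 0.4710i, |z|^2 = 22.6830
Escaped at iteration 3

Answer: 3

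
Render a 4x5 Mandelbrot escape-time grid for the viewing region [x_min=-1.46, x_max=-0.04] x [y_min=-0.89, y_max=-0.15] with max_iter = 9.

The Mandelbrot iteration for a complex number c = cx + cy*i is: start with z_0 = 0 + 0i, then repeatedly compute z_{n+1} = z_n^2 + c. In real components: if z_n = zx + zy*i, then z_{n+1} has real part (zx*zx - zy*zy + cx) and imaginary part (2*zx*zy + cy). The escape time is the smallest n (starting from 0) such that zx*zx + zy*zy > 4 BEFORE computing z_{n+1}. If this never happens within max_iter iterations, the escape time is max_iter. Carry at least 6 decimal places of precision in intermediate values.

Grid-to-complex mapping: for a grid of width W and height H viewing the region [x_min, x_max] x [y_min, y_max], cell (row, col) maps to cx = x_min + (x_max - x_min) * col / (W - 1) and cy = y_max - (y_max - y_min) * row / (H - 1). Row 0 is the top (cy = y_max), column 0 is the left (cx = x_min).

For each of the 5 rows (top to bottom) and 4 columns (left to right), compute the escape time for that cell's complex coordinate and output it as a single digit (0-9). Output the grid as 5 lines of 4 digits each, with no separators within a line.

Answer: 7999
5999
3599
3499
3349

Derivation:
(row=0, col=0): c = -1.4600 + -0.1500i → escape time 7
(row=0, col=1): c = -0.9867 + -0.1500i → escape time 9
(row=0, col=2): c = -0.5133 + -0.1500i → escape time 9
(row=0, col=3): c = -0.0400 + -0.1500i → escape time 9
(row=1, col=0): c = -1.4600 + -0.3350i → escape time 5
(row=1, col=1): c = -0.9867 + -0.3350i → escape time 9
(row=1, col=2): c = -0.5133 + -0.3350i → escape time 9
(row=1, col=3): c = -0.0400 + -0.3350i → escape time 9
(row=2, col=0): c = -1.4600 + -0.5200i → escape time 3
(row=2, col=1): c = -0.9867 + -0.5200i → escape time 5
(row=2, col=2): c = -0.5133 + -0.5200i → escape time 9
(row=2, col=3): c = -0.0400 + -0.5200i → escape time 9
(row=3, col=0): c = -1.4600 + -0.7050i → escape time 3
(row=3, col=1): c = -0.9867 + -0.7050i → escape time 4
(row=3, col=2): c = -0.5133 + -0.7050i → escape time 9
(row=3, col=3): c = -0.0400 + -0.7050i → escape time 9
(row=4, col=0): c = -1.4600 + -0.8900i → escape time 3
(row=4, col=1): c = -0.9867 + -0.8900i → escape time 3
(row=4, col=2): c = -0.5133 + -0.8900i → escape time 4
(row=4, col=3): c = -0.0400 + -0.8900i → escape time 9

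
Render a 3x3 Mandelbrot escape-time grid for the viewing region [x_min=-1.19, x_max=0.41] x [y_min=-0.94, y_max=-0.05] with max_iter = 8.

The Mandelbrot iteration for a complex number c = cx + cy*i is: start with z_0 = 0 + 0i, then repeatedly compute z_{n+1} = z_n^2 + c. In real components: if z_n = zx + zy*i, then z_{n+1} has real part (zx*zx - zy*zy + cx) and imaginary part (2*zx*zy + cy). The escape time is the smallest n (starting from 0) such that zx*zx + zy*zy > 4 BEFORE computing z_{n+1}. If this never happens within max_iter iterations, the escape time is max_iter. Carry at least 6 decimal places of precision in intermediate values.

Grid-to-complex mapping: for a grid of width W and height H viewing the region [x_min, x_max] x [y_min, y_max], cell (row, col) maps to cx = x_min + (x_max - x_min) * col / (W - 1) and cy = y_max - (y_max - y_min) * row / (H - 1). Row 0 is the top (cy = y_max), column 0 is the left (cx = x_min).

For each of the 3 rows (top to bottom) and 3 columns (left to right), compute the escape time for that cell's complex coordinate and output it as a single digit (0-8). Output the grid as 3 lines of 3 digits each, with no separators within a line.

(row=0, col=0): c = -1.1900 + -0.0500i → escape time 8
(row=0, col=1): c = -0.3900 + -0.0500i → escape time 8
(row=0, col=2): c = 0.4100 + -0.0500i → escape time 6
(row=1, col=0): c = -1.1900 + -0.4950i → escape time 5
(row=1, col=1): c = -0.3900 + -0.4950i → escape time 8
(row=1, col=2): c = 0.4100 + -0.4950i → escape time 7
(row=2, col=0): c = -1.1900 + -0.9400i → escape time 3
(row=2, col=1): c = -0.3900 + -0.9400i → escape time 5
(row=2, col=2): c = 0.4100 + -0.9400i → escape time 3

Answer: 886
587
353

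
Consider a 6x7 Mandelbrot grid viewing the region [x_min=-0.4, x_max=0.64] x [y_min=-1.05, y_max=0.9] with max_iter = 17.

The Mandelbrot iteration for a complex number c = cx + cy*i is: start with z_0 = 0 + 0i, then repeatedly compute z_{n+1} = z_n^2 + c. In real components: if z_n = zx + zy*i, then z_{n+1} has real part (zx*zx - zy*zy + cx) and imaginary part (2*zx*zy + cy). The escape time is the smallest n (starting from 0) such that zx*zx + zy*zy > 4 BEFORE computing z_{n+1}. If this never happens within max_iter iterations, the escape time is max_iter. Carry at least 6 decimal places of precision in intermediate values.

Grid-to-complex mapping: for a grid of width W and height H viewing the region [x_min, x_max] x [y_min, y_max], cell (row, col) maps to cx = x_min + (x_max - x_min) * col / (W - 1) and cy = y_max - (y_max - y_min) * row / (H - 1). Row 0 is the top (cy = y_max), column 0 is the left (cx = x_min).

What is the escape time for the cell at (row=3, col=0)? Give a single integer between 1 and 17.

Answer: 17

Derivation:
z_0 = 0 + 0i, c = -0.4000 + -0.0750i
Iter 1: z = -0.4000 + -0.0750i, |z|^2 = 0.1656
Iter 2: z = -0.2456 + -0.0150i, |z|^2 = 0.0606
Iter 3: z = -0.3399 + -0.0676i, |z|^2 = 0.1201
Iter 4: z = -0.2890 + -0.0290i, |z|^2 = 0.0844
Iter 5: z = -0.3173 + -0.0582i, |z|^2 = 0.1041
Iter 6: z = -0.3027 + -0.0381i, |z|^2 = 0.0931
Iter 7: z = -0.3098 + -0.0520i, |z|^2 = 0.0987
Iter 8: z = -0.3067 + -0.0428i, |z|^2 = 0.0959
Iter 9: z = -0.3078 + -0.0487i, |z|^2 = 0.0971
Iter 10: z = -0.3077 + -0.0450i, |z|^2 = 0.0967
Iter 11: z = -0.3074 + -0.0473i, |z|^2 = 0.0967
Iter 12: z = -0.3078 + -0.0459i, |z|^2 = 0.0968
Iter 13: z = -0.3074 + -0.0467i, |z|^2 = 0.0967
Iter 14: z = -0.3077 + -0.0463i, |z|^2 = 0.0968
Iter 15: z = -0.3075 + -0.0465i, |z|^2 = 0.0967
Iter 16: z = -0.3076 + -0.0464i, |z|^2 = 0.0968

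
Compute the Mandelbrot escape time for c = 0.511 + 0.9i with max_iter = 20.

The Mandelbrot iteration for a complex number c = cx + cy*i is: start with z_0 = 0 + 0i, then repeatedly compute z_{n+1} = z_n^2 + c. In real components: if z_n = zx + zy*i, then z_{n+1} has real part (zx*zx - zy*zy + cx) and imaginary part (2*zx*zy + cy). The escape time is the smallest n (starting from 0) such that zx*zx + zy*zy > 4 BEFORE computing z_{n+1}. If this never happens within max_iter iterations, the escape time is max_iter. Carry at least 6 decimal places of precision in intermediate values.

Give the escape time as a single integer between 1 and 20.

z_0 = 0 + 0i, c = 0.5110 + 0.9000i
Iter 1: z = 0.5110 + 0.9000i, |z|^2 = 1.0711
Iter 2: z = -0.0379 + 1.8198i, |z|^2 = 3.3131
Iter 3: z = -2.7992 + 0.7621i, |z|^2 = 8.4166
Escaped at iteration 3

Answer: 3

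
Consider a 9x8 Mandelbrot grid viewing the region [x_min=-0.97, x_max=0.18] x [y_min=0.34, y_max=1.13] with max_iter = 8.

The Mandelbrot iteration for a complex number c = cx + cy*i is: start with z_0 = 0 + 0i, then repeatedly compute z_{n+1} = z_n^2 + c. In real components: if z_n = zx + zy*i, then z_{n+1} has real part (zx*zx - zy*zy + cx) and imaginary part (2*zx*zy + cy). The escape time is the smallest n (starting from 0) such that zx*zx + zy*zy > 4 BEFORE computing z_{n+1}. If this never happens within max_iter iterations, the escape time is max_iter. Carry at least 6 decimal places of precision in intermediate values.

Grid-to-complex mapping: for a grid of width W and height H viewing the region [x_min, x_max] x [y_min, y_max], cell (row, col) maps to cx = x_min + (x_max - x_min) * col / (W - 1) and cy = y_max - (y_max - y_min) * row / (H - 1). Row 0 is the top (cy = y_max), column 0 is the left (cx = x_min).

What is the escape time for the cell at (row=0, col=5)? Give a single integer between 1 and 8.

Answer: 4

Derivation:
z_0 = 0 + 0i, c = -0.2512 + 1.1300i
Iter 1: z = -0.2512 + 1.1300i, |z|^2 = 1.3400
Iter 2: z = -1.4650 + 0.5622i, |z|^2 = 2.4623
Iter 3: z = 1.5790 + -0.5172i, |z|^2 = 2.7607
Iter 4: z = 1.9745 + -0.5033i, |z|^2 = 4.1520
Escaped at iteration 4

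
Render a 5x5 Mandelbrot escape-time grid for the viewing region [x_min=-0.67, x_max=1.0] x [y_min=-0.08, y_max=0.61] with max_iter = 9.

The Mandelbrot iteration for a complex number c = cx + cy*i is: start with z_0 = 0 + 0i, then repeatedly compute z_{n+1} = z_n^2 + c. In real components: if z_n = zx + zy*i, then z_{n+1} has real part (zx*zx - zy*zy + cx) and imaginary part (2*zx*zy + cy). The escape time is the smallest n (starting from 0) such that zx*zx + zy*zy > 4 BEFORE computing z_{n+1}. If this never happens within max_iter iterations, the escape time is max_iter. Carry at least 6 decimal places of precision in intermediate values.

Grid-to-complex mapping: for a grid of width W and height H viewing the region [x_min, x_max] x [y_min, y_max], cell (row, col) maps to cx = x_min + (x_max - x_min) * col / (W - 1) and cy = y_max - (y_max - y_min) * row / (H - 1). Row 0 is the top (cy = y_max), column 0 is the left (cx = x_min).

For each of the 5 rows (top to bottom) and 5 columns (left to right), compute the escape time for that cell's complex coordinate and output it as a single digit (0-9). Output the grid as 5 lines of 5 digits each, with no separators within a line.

(row=0, col=0): c = -0.6700 + 0.6100i → escape time 7
(row=0, col=1): c = -0.2525 + 0.6100i → escape time 9
(row=0, col=2): c = 0.1650 + 0.6100i → escape time 9
(row=0, col=3): c = 0.5825 + 0.6100i → escape time 3
(row=0, col=4): c = 1.0000 + 0.6100i → escape time 2
(row=1, col=0): c = -0.6700 + 0.4375i → escape time 9
(row=1, col=1): c = -0.2525 + 0.4375i → escape time 9
(row=1, col=2): c = 0.1650 + 0.4375i → escape time 9
(row=1, col=3): c = 0.5825 + 0.4375i → escape time 4
(row=1, col=4): c = 1.0000 + 0.4375i → escape time 2
(row=2, col=0): c = -0.6700 + 0.2650i → escape time 9
(row=2, col=1): c = -0.2525 + 0.2650i → escape time 9
(row=2, col=2): c = 0.1650 + 0.2650i → escape time 9
(row=2, col=3): c = 0.5825 + 0.2650i → escape time 4
(row=2, col=4): c = 1.0000 + 0.2650i → escape time 2
(row=3, col=0): c = -0.6700 + 0.0925i → escape time 9
(row=3, col=1): c = -0.2525 + 0.0925i → escape time 9
(row=3, col=2): c = 0.1650 + 0.0925i → escape time 9
(row=3, col=3): c = 0.5825 + 0.0925i → escape time 4
(row=3, col=4): c = 1.0000 + 0.0925i → escape time 2
(row=4, col=0): c = -0.6700 + -0.0800i → escape time 9
(row=4, col=1): c = -0.2525 + -0.0800i → escape time 9
(row=4, col=2): c = 0.1650 + -0.0800i → escape time 9
(row=4, col=3): c = 0.5825 + -0.0800i → escape time 4
(row=4, col=4): c = 1.0000 + -0.0800i → escape time 2

Answer: 79932
99942
99942
99942
99942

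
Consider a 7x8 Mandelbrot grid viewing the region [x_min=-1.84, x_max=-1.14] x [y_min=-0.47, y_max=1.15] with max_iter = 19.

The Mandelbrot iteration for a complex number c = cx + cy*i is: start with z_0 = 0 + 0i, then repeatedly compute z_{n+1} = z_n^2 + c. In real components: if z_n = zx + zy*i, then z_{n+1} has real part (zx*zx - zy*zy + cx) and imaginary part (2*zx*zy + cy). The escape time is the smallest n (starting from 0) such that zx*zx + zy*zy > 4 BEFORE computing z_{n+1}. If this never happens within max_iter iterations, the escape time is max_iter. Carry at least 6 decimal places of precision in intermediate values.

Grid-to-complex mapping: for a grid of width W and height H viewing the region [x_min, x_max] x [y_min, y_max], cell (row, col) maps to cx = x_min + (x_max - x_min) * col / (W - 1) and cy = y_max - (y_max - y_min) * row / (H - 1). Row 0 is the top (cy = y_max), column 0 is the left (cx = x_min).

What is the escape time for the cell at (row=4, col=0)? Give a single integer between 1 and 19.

z_0 = 0 + 0i, c = -1.8400 + 0.2243i
Iter 1: z = -1.8400 + 0.2243i, |z|^2 = 3.4359
Iter 2: z = 1.4953 + -0.6011i, |z|^2 = 2.5972
Iter 3: z = 0.0346 + -1.5733i, |z|^2 = 2.4765
Iter 4: z = -4.3141 + 0.1154i, |z|^2 = 18.6250
Escaped at iteration 4

Answer: 4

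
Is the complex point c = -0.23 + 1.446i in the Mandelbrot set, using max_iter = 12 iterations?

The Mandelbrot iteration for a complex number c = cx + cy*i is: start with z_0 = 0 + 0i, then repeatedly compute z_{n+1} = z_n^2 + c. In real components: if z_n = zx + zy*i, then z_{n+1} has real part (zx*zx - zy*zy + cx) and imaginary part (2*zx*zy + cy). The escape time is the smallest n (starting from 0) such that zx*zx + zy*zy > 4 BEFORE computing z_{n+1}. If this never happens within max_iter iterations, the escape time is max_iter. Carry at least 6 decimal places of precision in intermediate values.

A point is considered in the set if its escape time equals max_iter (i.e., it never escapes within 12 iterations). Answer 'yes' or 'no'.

Answer: no

Derivation:
z_0 = 0 + 0i, c = -0.2300 + 1.4460i
Iter 1: z = -0.2300 + 1.4460i, |z|^2 = 2.1438
Iter 2: z = -2.2680 + 0.7808i, |z|^2 = 5.7536
Escaped at iteration 2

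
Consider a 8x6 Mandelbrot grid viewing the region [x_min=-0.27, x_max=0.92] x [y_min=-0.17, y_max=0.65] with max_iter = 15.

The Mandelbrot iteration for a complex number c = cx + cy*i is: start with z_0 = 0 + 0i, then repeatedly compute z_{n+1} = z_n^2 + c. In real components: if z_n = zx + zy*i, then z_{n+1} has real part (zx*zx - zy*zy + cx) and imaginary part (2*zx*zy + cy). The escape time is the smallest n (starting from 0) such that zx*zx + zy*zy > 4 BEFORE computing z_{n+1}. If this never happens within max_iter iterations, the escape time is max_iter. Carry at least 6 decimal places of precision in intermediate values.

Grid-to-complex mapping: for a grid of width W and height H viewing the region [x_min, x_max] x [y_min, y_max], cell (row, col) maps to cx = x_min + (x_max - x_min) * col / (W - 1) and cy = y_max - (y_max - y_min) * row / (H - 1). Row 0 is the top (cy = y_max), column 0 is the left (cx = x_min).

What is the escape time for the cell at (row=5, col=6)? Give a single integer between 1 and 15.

z_0 = 0 + 0i, c = 0.7500 + -0.1700i
Iter 1: z = 0.7500 + -0.1700i, |z|^2 = 0.5914
Iter 2: z = 1.2836 + -0.4250i, |z|^2 = 1.8283
Iter 3: z = 2.2170 + -1.2611i, |z|^2 = 6.5054
Escaped at iteration 3

Answer: 3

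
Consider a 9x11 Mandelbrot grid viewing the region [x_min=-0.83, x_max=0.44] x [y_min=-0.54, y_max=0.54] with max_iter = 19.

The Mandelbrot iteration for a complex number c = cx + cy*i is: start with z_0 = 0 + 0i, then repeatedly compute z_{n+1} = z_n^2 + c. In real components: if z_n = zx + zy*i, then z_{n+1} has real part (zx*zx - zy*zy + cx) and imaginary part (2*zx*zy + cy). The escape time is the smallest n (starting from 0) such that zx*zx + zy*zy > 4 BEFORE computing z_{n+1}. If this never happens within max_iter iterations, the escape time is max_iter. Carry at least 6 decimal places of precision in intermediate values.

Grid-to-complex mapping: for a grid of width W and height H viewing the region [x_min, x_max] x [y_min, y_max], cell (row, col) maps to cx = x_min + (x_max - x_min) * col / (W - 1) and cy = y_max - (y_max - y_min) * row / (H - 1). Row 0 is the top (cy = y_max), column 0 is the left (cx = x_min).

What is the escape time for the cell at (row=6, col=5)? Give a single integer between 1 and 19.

z_0 = 0 + 0i, c = -0.0363 + -0.1080i
Iter 1: z = -0.0363 + -0.1080i, |z|^2 = 0.0130
Iter 2: z = -0.0466 + -0.1002i, |z|^2 = 0.0122
Iter 3: z = -0.0441 + -0.0987i, |z|^2 = 0.0117
Iter 4: z = -0.0440 + -0.0993i, |z|^2 = 0.0118
Iter 5: z = -0.0442 + -0.0993i, |z|^2 = 0.0118
Iter 6: z = -0.0442 + -0.0992i, |z|^2 = 0.0118
Iter 7: z = -0.0441 + -0.0992i, |z|^2 = 0.0118
Iter 8: z = -0.0441 + -0.0992i, |z|^2 = 0.0118
Iter 9: z = -0.0441 + -0.0992i, |z|^2 = 0.0118
Iter 10: z = -0.0441 + -0.0992i, |z|^2 = 0.0118
Iter 11: z = -0.0441 + -0.0992i, |z|^2 = 0.0118
Iter 12: z = -0.0441 + -0.0992i, |z|^2 = 0.0118
Iter 13: z = -0.0441 + -0.0992i, |z|^2 = 0.0118
Iter 14: z = -0.0441 + -0.0992i, |z|^2 = 0.0118
Iter 15: z = -0.0441 + -0.0992i, |z|^2 = 0.0118
Iter 16: z = -0.0441 + -0.0992i, |z|^2 = 0.0118
Iter 17: z = -0.0441 + -0.0992i, |z|^2 = 0.0118
Iter 18: z = -0.0441 + -0.0992i, |z|^2 = 0.0118

Answer: 19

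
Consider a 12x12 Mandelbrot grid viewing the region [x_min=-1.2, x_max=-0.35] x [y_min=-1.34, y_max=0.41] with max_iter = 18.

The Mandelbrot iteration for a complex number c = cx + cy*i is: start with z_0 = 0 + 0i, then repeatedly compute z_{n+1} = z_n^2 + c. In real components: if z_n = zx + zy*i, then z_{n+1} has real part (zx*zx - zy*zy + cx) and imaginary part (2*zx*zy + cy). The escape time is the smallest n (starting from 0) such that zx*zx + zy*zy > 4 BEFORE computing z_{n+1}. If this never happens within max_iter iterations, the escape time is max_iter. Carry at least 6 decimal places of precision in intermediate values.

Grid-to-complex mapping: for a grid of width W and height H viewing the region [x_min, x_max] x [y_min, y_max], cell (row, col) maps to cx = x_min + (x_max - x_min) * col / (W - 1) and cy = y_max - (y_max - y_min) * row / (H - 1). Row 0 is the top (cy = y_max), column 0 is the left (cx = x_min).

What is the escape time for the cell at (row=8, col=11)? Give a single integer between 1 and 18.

z_0 = 0 + 0i, c = -0.3500 + -0.8627i
Iter 1: z = -0.3500 + -0.8627i, |z|^2 = 0.8668
Iter 2: z = -0.9718 + -0.2588i, |z|^2 = 1.0114
Iter 3: z = 0.5274 + -0.3597i, |z|^2 = 0.4075
Iter 4: z = -0.2012 + -1.2421i, |z|^2 = 1.5834
Iter 5: z = -1.8524 + -0.3628i, |z|^2 = 3.5630
Iter 6: z = 2.9497 + 0.4815i, |z|^2 = 8.9328
Escaped at iteration 6

Answer: 6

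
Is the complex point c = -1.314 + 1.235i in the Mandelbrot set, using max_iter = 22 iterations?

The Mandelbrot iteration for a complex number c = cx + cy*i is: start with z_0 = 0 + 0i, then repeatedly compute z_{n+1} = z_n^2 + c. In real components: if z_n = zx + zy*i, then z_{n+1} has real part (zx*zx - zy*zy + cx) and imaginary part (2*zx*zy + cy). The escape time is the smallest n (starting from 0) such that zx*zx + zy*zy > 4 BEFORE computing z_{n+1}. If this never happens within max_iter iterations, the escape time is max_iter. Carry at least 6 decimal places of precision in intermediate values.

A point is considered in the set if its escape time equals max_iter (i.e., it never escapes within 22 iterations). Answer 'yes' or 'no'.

Answer: no

Derivation:
z_0 = 0 + 0i, c = -1.3140 + 1.2350i
Iter 1: z = -1.3140 + 1.2350i, |z|^2 = 3.2518
Iter 2: z = -1.1126 + -2.0106i, |z|^2 = 5.2804
Escaped at iteration 2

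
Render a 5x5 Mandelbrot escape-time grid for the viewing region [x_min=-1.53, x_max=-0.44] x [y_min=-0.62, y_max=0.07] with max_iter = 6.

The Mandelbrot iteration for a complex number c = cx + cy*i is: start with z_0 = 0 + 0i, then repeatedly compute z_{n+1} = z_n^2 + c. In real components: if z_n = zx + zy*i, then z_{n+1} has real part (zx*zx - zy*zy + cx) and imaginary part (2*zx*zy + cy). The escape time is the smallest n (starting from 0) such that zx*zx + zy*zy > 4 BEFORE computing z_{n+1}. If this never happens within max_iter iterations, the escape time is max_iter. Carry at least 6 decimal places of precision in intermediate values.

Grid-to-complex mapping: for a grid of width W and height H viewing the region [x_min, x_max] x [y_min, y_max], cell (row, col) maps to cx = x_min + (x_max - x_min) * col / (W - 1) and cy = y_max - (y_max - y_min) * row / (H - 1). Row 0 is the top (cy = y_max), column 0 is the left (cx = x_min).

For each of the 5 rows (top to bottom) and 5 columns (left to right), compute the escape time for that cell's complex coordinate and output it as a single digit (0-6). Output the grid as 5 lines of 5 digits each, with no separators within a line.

(row=0, col=0): c = -1.5300 + 0.0700i → escape time 6
(row=0, col=1): c = -1.2575 + 0.0700i → escape time 6
(row=0, col=2): c = -0.9850 + 0.0700i → escape time 6
(row=0, col=3): c = -0.7125 + 0.0700i → escape time 6
(row=0, col=4): c = -0.4400 + 0.0700i → escape time 6
(row=1, col=0): c = -1.5300 + -0.1025i → escape time 6
(row=1, col=1): c = -1.2575 + -0.1025i → escape time 6
(row=1, col=2): c = -0.9850 + -0.1025i → escape time 6
(row=1, col=3): c = -0.7125 + -0.1025i → escape time 6
(row=1, col=4): c = -0.4400 + -0.1025i → escape time 6
(row=2, col=0): c = -1.5300 + -0.2750i → escape time 5
(row=2, col=1): c = -1.2575 + -0.2750i → escape time 6
(row=2, col=2): c = -0.9850 + -0.2750i → escape time 6
(row=2, col=3): c = -0.7125 + -0.2750i → escape time 6
(row=2, col=4): c = -0.4400 + -0.2750i → escape time 6
(row=3, col=0): c = -1.5300 + -0.4475i → escape time 3
(row=3, col=1): c = -1.2575 + -0.4475i → escape time 6
(row=3, col=2): c = -0.9850 + -0.4475i → escape time 5
(row=3, col=3): c = -0.7125 + -0.4475i → escape time 6
(row=3, col=4): c = -0.4400 + -0.4475i → escape time 6
(row=4, col=0): c = -1.5300 + -0.6200i → escape time 3
(row=4, col=1): c = -1.2575 + -0.6200i → escape time 3
(row=4, col=2): c = -0.9850 + -0.6200i → escape time 4
(row=4, col=3): c = -0.7125 + -0.6200i → escape time 6
(row=4, col=4): c = -0.4400 + -0.6200i → escape time 6

Answer: 66666
66666
56666
36566
33466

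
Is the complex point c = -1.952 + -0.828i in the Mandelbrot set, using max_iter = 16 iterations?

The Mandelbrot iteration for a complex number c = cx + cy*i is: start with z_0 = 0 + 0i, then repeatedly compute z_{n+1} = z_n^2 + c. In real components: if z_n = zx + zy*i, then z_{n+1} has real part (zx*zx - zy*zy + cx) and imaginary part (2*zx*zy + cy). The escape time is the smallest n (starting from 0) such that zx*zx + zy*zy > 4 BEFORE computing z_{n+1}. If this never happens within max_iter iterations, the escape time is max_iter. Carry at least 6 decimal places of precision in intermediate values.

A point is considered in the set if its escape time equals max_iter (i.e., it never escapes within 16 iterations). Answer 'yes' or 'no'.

Answer: no

Derivation:
z_0 = 0 + 0i, c = -1.9520 + -0.8280i
Iter 1: z = -1.9520 + -0.8280i, |z|^2 = 4.4959
Escaped at iteration 1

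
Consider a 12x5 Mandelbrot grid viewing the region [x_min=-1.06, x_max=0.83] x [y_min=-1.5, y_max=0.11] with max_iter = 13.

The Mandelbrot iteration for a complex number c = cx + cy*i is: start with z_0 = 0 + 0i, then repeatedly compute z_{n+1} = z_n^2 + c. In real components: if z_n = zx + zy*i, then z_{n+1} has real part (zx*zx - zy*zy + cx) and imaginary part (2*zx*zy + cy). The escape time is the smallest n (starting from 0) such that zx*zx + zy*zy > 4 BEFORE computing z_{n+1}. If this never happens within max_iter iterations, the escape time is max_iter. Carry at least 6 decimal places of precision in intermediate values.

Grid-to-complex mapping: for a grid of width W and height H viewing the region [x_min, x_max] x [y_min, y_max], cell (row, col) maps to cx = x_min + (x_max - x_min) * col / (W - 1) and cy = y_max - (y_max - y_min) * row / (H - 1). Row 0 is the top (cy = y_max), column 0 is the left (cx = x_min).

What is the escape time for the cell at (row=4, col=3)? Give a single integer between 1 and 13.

z_0 = 0 + 0i, c = -0.5445 + -1.5000i
Iter 1: z = -0.5445 + -1.5000i, |z|^2 = 2.5465
Iter 2: z = -2.4980 + 0.1336i, |z|^2 = 6.2579
Escaped at iteration 2

Answer: 2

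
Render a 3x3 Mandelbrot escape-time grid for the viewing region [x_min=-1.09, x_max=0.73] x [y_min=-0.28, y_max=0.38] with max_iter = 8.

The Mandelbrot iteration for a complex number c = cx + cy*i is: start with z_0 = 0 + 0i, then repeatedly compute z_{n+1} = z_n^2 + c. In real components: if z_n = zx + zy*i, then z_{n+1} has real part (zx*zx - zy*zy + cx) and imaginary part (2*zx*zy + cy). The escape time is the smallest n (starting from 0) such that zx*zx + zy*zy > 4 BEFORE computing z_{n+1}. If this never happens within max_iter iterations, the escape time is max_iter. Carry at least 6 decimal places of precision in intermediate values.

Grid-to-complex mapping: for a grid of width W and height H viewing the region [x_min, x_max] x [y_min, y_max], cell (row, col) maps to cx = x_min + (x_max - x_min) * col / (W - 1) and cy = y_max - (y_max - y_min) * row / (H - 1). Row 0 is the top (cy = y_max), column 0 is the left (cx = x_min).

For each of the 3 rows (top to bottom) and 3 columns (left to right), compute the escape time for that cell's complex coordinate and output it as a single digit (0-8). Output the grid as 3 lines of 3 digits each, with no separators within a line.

(row=0, col=0): c = -1.0900 + 0.3800i → escape time 7
(row=0, col=1): c = -0.1800 + 0.3800i → escape time 8
(row=0, col=2): c = 0.7300 + 0.3800i → escape time 3
(row=1, col=0): c = -1.0900 + 0.0500i → escape time 8
(row=1, col=1): c = -0.1800 + 0.0500i → escape time 8
(row=1, col=2): c = 0.7300 + 0.0500i → escape time 3
(row=2, col=0): c = -1.0900 + -0.2800i → escape time 8
(row=2, col=1): c = -0.1800 + -0.2800i → escape time 8
(row=2, col=2): c = 0.7300 + -0.2800i → escape time 3

Answer: 783
883
883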